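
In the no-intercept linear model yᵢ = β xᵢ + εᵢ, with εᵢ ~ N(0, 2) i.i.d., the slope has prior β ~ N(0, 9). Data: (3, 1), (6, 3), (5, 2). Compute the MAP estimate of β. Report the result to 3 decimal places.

log p(β | y) = −Σ(yᵢ − βxᵢ)²/(2·2) − β²/(2·9) + const.
Setting the derivative to zero: Σxᵢ(yᵢ − βxᵢ)/2 − β/9 = 0, so β = Σxᵢyᵢ / (Σxᵢ² + σ²/τ²).
Σxᵢyᵢ = 3·1 + 6·3 + 5·2 = 31; Σxᵢ² = 70; σ²/τ² = 2/9.
β̂_MAP = 31 / (70 + 2/9) = 31/(632/9) = 279/632 ≈ 0.441.

β̂_MAP = 0.441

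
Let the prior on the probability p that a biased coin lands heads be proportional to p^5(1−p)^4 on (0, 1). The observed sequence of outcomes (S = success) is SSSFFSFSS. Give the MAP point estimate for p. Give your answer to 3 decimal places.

p̂_MAP = 0.611

The prior density ∝ p^5(1−p)^4 is the kernel of Beta(6, 5).
Data: 6 successes in 9 trials (from the sequence). The binomial likelihood contributes p^6(1−p)^3, so the posterior is Beta(6+6, 5+3) = Beta(12, 8).
For Beta(a, b) with a, b > 1 the mode is (a−1)/(a+b−2) = 11/18 ≈ 0.611.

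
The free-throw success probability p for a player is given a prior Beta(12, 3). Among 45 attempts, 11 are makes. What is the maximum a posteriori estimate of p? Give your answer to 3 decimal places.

Prior: Beta(12, 3).
Data: 11 successes in 45 trials. The binomial likelihood contributes p^11(1−p)^34, so the posterior is Beta(12+11, 3+34) = Beta(23, 37).
For Beta(a, b) with a, b > 1 the mode is (a−1)/(a+b−2) = 22/58 ≈ 0.379.

p̂_MAP = 0.379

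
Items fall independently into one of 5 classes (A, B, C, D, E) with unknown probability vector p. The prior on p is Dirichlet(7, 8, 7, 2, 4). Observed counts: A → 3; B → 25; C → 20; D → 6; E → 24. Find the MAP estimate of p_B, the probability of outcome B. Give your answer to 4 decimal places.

MAP estimate of p_B = 0.3168

The posterior is Dirichlet(αᵢ + nᵢ) = Dirichlet(10, 33, 27, 8, 28).
For a Dirichlet(a₁,…,a_K) with all aᵢ > 1, the mode has j-th component (aⱼ − 1)/(Σaᵢ − K).
Here Σaᵢ = 106 and K = 5, so p_B = (33 − 1)/(106 − 5) = 32/101 ≈ 0.3168.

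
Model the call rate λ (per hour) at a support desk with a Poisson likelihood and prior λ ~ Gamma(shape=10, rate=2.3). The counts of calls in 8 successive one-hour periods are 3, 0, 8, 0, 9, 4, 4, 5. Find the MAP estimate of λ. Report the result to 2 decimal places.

Σxᵢ = 3+0+8+0+9+4+4+5 = 33, with n = 8.
Posterior ∝ λ^9e^(−2.3λ) · λ^33e^(−8λ) = λ^42e^(−10.3λ), i.e. Gamma(shape=43, rate=10.3).
The mode of a Gamma(a, b) with a ≥ 1 (shape–rate) is (a−1)/b = 42/10.3 ≈ 4.08.

λ̂_MAP = 4.08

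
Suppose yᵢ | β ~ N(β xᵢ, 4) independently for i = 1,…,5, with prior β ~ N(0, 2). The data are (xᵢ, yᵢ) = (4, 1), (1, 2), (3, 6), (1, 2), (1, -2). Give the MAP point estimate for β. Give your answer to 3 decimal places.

log p(β | y) = −Σ(yᵢ − βxᵢ)²/(2·4) − β²/(2·2) + const.
Setting the derivative to zero: Σxᵢ(yᵢ − βxᵢ)/4 − β/2 = 0, so β = Σxᵢyᵢ / (Σxᵢ² + σ²/τ²).
Σxᵢyᵢ = 4·1 + 1·2 + 3·6 + 1·2 + 1·(-2) = 24; Σxᵢ² = 28; σ²/τ² = 2.
β̂_MAP = 24 / (28 + 2) = 24/30 ≈ 0.800.

β̂_MAP = 0.800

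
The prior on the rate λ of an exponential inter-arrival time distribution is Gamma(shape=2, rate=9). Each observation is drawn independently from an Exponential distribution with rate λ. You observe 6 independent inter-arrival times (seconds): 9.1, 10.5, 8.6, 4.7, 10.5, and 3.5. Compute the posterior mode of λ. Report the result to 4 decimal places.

The Exponential(rate=λ) likelihood is ∝ λ^n e^(−λΣtᵢ). Here n = 6 and Σtᵢ = 9.1 + 10.5 + 8.6 + 4.7 + 10.5 + 3.5 = 46.9.
Posterior ∝ λe^(−9λ) · λ^6e^(−46.9λ) = λ^7e^(−55.9λ), i.e. Gamma(8, 55.9).
Mode = (a−1)/b = 7/55.9 ≈ 0.1252.

λ̂_MAP = 0.1252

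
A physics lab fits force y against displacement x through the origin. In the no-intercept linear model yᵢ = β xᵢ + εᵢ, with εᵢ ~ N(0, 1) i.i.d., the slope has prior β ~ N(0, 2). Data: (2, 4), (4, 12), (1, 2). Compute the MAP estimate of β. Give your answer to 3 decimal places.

β̂_MAP = 2.698

log p(β | y) = −Σ(yᵢ − βxᵢ)²/(2·1) − β²/(2·2) + const.
Setting the derivative to zero: Σxᵢ(yᵢ − βxᵢ)/1 − β/2 = 0, so β = Σxᵢyᵢ / (Σxᵢ² + σ²/τ²).
Σxᵢyᵢ = 2·4 + 4·12 + 1·2 = 58; Σxᵢ² = 21; σ²/τ² = 0.5.
β̂_MAP = 58 / (21 + 0.5) = 58/21.5 ≈ 2.698.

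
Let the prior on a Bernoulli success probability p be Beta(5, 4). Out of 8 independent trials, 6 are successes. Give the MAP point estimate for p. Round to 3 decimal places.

p̂_MAP = 0.667

Prior: Beta(5, 4).
Data: 6 successes in 8 trials. The binomial likelihood contributes p^6(1−p)^2, so the posterior is Beta(5+6, 4+2) = Beta(11, 6).
For Beta(a, b) with a, b > 1 the mode is (a−1)/(a+b−2) = 10/15 ≈ 0.667.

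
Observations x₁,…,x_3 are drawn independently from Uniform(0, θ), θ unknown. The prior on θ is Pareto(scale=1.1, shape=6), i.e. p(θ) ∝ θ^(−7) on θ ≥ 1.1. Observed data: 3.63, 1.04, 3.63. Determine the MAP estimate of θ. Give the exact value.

The Uniform(0, θ) likelihood is θ^(−n) for θ ≥ max(xᵢ), zero otherwise. Here max(xᵢ) = 3.63.
Posterior ∝ θ^(−7) · θ^(−3) = θ^(−10) on θ ≥ max(1.1, 3.63) = 3.63.
This density is strictly decreasing in θ, so the posterior mode lies at the lower boundary of the support.

θ̂_MAP = 3.63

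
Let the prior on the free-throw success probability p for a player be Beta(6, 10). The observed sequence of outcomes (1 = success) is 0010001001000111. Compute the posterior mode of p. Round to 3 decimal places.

Prior: Beta(6, 10).
Data: 6 successes in 16 trials (from the sequence). The binomial likelihood contributes p^6(1−p)^10, so the posterior is Beta(6+6, 10+10) = Beta(12, 20).
For Beta(a, b) with a, b > 1 the mode is (a−1)/(a+b−2) = 11/30 ≈ 0.367.

p̂_MAP = 0.367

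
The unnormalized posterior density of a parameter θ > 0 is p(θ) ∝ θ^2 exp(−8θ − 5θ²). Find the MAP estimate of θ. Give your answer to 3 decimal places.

ℓ'(θ) = 2/θ − 8 − 10θ. Setting this to zero and multiplying by θ: 10θ² + 8θ − 2 = 0.
θ = (−8 + √(8² + 4·10·2)) / (2·10) = (−8 + √144) / 20 = (−8 + 12)/20 = 1/5.
ℓ''(θ) = −2/θ² − 10 < 0, confirming a maximum.

θ̂_MAP = 0.200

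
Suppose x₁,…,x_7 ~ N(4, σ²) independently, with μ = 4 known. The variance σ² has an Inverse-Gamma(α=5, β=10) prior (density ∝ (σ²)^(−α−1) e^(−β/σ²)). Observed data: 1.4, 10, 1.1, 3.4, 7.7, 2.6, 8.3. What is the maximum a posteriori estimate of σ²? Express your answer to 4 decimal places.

Sum of squared deviations about the known mean: SS = (1.4−4)² + (10−4)² + (1.1−4)² + (3.4−4)² + (7.7−4)² + (2.6−4)² + (8.3−4)² = 85.67.
The Normal likelihood contributes (σ²)^(−n/2) exp(−SS/(2σ²)), so the posterior is Inverse-Gamma(α + n/2, β + SS/2) = Inverse-Gamma(8.5, 52.835).
The mode of Inverse-Gamma(a, b) is b/(a+1) = 52.835/9.5 ≈ 5.5616.

σ̂²_MAP = 5.5616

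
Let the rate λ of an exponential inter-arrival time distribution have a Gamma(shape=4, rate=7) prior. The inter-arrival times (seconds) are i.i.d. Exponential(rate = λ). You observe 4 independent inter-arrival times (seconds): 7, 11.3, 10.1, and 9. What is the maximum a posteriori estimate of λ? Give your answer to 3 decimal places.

The Exponential(rate=λ) likelihood is ∝ λ^n e^(−λΣtᵢ). Here n = 4 and Σtᵢ = 7 + 11.3 + 10.1 + 9 = 37.4.
Posterior ∝ λ^3e^(−7λ) · λ^4e^(−37.4λ) = λ^7e^(−44.4λ), i.e. Gamma(8, 44.4).
Mode = (a−1)/b = 7/44.4 ≈ 0.158.

λ̂_MAP = 0.158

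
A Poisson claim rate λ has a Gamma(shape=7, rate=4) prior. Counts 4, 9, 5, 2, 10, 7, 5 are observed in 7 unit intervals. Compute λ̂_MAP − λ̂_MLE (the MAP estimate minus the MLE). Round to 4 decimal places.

MAP − MLE = -1.6364

Σxᵢ = 42. Posterior is Gamma(49, 11); MAP = (49−1)/11 = 48/11 ≈ 4.36364.
MLE = x̄ = 42/7 ≈ 6.00000.
Difference = 48/11 − 42/7 = -18/11 ≈ -1.6364.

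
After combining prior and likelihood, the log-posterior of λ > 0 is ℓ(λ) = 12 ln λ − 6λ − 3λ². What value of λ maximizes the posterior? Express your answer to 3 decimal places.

ℓ'(λ) = 12/λ − 6 − 6λ. Setting this to zero and multiplying by λ: 6λ² + 6λ − 12 = 0.
λ = (−6 + √(6² + 4·6·12)) / (2·6) = (−6 + √324) / 12 = (−6 + 18)/12 = 1.
ℓ''(λ) = −12/λ² − 6 < 0, confirming a maximum.

λ̂_MAP = 1.000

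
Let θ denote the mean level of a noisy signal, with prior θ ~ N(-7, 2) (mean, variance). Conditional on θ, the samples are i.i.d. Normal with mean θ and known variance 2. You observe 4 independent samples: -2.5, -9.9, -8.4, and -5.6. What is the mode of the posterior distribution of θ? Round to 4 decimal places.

n = 4; x̄ = ((-2.5) + (-9.9) + (-8.4) + (-5.6))/4 = -26.4/4 = -6.6.
For a Normal prior and Normal likelihood with known variance, the posterior is Normal; its mode equals its mean, the precision-weighted average.
Prior precision 1/σ₀² = 1/2 = 0.5; data precision n/σ² = 4/2 = 2.
θ̂ = (0.5·(-7) + 2·(-6.6)) / (0.5 + 2) = (-16.7)/2.5 = -6.6800.

θ̂_MAP = -6.6800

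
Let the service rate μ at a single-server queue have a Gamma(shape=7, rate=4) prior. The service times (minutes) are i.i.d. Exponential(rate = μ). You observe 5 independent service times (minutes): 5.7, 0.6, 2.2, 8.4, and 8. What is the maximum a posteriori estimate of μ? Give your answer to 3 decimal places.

The Exponential(rate=μ) likelihood is ∝ μ^n e^(−μΣtᵢ). Here n = 5 and Σtᵢ = 5.7 + 0.6 + 2.2 + 8.4 + 8 = 24.9.
Posterior ∝ μ^6e^(−4μ) · μ^5e^(−24.9μ) = μ^11e^(−28.9μ), i.e. Gamma(12, 28.9).
Mode = (a−1)/b = 11/28.9 ≈ 0.381.

μ̂_MAP = 0.381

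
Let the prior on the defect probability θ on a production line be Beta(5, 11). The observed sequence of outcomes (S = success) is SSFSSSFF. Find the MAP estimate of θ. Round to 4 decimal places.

Prior: Beta(5, 11).
Data: 5 successes in 8 trials (from the sequence). The binomial likelihood contributes θ^5(1−θ)^3, so the posterior is Beta(5+5, 11+3) = Beta(10, 14).
For Beta(a, b) with a, b > 1 the mode is (a−1)/(a+b−2) = 9/22 ≈ 0.4091.

θ̂_MAP = 0.4091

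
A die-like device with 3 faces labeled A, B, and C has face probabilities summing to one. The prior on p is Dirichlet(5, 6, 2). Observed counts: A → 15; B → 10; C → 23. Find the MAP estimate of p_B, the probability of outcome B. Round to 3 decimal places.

The posterior is Dirichlet(αᵢ + nᵢ) = Dirichlet(20, 16, 25).
For a Dirichlet(a₁,…,a_K) with all aᵢ > 1, the mode has j-th component (aⱼ − 1)/(Σaᵢ − K).
Here Σaᵢ = 61 and K = 3, so p_B = (16 − 1)/(61 − 3) = 15/58 ≈ 0.259.

MAP estimate of p_B = 0.259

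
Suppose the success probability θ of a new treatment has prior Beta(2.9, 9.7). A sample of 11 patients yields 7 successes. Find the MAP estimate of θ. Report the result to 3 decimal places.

θ̂_MAP = 0.412

Prior: Beta(2.9, 9.7).
Data: 7 successes in 11 trials. The binomial likelihood contributes θ^7(1−θ)^4, so the posterior is Beta(2.9+7, 9.7+4) = Beta(9.9, 13.7).
For Beta(a, b) with a, b > 1 the mode is (a−1)/(a+b−2) = 8.9/21.6 ≈ 0.412.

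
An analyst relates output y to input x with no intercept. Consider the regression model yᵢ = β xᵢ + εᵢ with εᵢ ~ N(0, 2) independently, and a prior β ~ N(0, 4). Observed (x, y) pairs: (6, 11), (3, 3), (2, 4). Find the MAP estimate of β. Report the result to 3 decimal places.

β̂_MAP = 1.677

log p(β | y) = −Σ(yᵢ − βxᵢ)²/(2·2) − β²/(2·4) + const.
Setting the derivative to zero: Σxᵢ(yᵢ − βxᵢ)/2 − β/4 = 0, so β = Σxᵢyᵢ / (Σxᵢ² + σ²/τ²).
Σxᵢyᵢ = 6·11 + 3·3 + 2·4 = 83; Σxᵢ² = 49; σ²/τ² = 0.5.
β̂_MAP = 83 / (49 + 0.5) = 83/49.5 ≈ 1.677.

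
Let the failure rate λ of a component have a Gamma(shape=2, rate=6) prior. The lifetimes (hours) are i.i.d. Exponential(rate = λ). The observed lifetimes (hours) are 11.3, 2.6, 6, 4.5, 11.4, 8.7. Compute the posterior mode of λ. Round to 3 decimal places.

λ̂_MAP = 0.139

The Exponential(rate=λ) likelihood is ∝ λ^n e^(−λΣtᵢ). Here n = 6 and Σtᵢ = 11.3 + 2.6 + 6 + 4.5 + 11.4 + 8.7 = 44.5.
Posterior ∝ λe^(−6λ) · λ^6e^(−44.5λ) = λ^7e^(−50.5λ), i.e. Gamma(8, 50.5).
Mode = (a−1)/b = 7/50.5 ≈ 0.139.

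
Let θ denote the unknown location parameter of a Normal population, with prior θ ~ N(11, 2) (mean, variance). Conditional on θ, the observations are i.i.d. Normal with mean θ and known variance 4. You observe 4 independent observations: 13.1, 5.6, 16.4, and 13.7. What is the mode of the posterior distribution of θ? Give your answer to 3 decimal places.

n = 4; x̄ = (13.1 + 5.6 + 16.4 + 13.7)/4 = 48.8/4 = 12.2.
For a Normal prior and Normal likelihood with known variance, the posterior is Normal; its mode equals its mean, the precision-weighted average.
Prior precision 1/σ₀² = 1/2 = 0.5; data precision n/σ² = 4/4 = 1.
θ̂ = (0.5·11 + 1·12.2) / (0.5 + 1) = 17.7/1.5 = 11.800.

θ̂_MAP = 11.800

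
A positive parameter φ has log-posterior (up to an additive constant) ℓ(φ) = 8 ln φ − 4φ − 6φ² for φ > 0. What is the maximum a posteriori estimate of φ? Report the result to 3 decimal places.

ℓ'(φ) = 8/φ − 4 − 12φ. Setting this to zero and multiplying by φ: 12φ² + 4φ − 8 = 0.
φ = (−4 + √(4² + 4·12·8)) / (2·12) = (−4 + √400) / 24 = (−4 + 20)/24 = 2/3.
ℓ''(φ) = −8/φ² − 12 < 0, confirming a maximum.

φ̂_MAP = 0.667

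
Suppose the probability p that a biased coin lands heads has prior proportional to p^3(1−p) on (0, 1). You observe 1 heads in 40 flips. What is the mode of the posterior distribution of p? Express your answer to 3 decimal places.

p̂_MAP = 0.091

The prior density ∝ p^3(1−p)^1 is the kernel of Beta(4, 2).
Data: 1 success in 40 trials. The binomial likelihood contributes p(1−p)^39, so the posterior is Beta(4+1, 2+39) = Beta(5, 41).
For Beta(a, b) with a, b > 1 the mode is (a−1)/(a+b−2) = 4/44 ≈ 0.091.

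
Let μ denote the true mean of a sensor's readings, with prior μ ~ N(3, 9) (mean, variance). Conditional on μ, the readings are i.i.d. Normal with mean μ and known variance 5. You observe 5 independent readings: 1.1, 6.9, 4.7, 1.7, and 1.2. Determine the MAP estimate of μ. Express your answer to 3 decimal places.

n = 5; x̄ = (1.1 + 6.9 + 4.7 + 1.7 + 1.2)/5 = 15.6/5 = 3.12.
For a Normal prior and Normal likelihood with known variance, the posterior is Normal; its mode equals its mean, the precision-weighted average.
Prior precision 1/σ₀² = 1/9; data precision n/σ² = 5/5 = 1.
μ̂ = ((1/9)·3 + 1·3.12) / (1/9 + 1) = (259/75)/(10/9) = 3.108.

μ̂_MAP = 3.108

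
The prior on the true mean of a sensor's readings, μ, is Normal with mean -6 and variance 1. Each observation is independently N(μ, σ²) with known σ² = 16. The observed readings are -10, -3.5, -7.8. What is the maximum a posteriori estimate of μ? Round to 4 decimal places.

n = 3; x̄ = ((-10) + (-3.5) + (-7.8))/3 = -21.3/3 = -7.1.
For a Normal prior and Normal likelihood with known variance, the posterior is Normal; its mode equals its mean, the precision-weighted average.
Prior precision 1/σ₀² = 1/1 = 1; data precision n/σ² = 3/16 = 0.1875.
μ̂ = (1·(-6) + 0.1875·(-7.1)) / (1 + 0.1875) = (-7.33125)/1.1875 = -1173/190 ≈ -6.1737.

μ̂_MAP = -6.1737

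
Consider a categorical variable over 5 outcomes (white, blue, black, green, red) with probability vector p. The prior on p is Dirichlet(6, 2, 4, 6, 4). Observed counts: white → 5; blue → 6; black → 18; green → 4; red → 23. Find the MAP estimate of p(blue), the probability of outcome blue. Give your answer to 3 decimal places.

The posterior is Dirichlet(αᵢ + nᵢ) = Dirichlet(11, 8, 22, 10, 27).
For a Dirichlet(a₁,…,a_K) with all aᵢ > 1, the mode has j-th component (aⱼ − 1)/(Σaᵢ − K).
Here Σaᵢ = 78 and K = 5, so p(blue) = (8 − 1)/(78 − 5) = 7/73 ≈ 0.096.

MAP estimate of p(blue) = 0.096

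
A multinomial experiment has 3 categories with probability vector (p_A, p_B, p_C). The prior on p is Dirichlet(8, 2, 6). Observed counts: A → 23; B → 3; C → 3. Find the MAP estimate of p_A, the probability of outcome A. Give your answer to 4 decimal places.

The posterior is Dirichlet(αᵢ + nᵢ) = Dirichlet(31, 5, 9).
For a Dirichlet(a₁,…,a_K) with all aᵢ > 1, the mode has j-th component (aⱼ − 1)/(Σaᵢ − K).
Here Σaᵢ = 45 and K = 3, so p_A = (31 − 1)/(45 − 3) = 30/42 ≈ 0.7143.

MAP estimate of p_A = 0.7143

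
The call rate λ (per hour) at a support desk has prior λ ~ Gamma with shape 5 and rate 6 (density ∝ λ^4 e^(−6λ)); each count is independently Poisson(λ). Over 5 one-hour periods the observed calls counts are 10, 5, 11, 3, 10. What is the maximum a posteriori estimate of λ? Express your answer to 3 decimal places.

Σxᵢ = 10+5+11+3+10 = 39, with n = 5.
Posterior ∝ λ^4e^(−6λ) · λ^39e^(−5λ) = λ^43e^(−11λ), i.e. Gamma(shape=44, rate=11).
The mode of a Gamma(a, b) with a ≥ 1 (shape–rate) is (a−1)/b = 43/11 ≈ 3.909.

λ̂_MAP = 3.909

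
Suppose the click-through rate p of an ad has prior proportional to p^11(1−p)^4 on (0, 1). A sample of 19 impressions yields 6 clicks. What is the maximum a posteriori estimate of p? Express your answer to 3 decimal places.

The prior density ∝ p^11(1−p)^4 is the kernel of Beta(12, 5).
Data: 6 successes in 19 trials. The binomial likelihood contributes p^6(1−p)^13, so the posterior is Beta(12+6, 5+13) = Beta(18, 18).
For Beta(a, b) with a, b > 1 the mode is (a−1)/(a+b−2) = 17/34 ≈ 0.500.

p̂_MAP = 0.500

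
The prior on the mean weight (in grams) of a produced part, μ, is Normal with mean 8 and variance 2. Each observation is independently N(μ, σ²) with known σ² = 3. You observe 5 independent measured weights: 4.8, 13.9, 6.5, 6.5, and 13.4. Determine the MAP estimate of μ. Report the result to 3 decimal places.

μ̂_MAP = 8.785

n = 5; x̄ = (4.8 + 13.9 + 6.5 + 6.5 + 13.4)/5 = 45.1/5 = 9.02.
For a Normal prior and Normal likelihood with known variance, the posterior is Normal; its mode equals its mean, the precision-weighted average.
Prior precision 1/σ₀² = 1/2 = 0.5; data precision n/σ² = 5/3.
μ̂ = (0.5·8 + (5/3)·9.02) / (0.5 + 5/3) = (571/30)/(13/6) = 571/65 ≈ 8.785.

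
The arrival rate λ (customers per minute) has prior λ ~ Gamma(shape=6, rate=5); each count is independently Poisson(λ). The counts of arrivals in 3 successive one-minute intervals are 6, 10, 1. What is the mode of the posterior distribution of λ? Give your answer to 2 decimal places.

Σxᵢ = 6+10+1 = 17, with n = 3.
Posterior ∝ λ^5e^(−5λ) · λ^17e^(−3λ) = λ^22e^(−8λ), i.e. Gamma(shape=23, rate=8).
The mode of a Gamma(a, b) with a ≥ 1 (shape–rate) is (a−1)/b = 22/8 ≈ 2.75.

λ̂_MAP = 2.75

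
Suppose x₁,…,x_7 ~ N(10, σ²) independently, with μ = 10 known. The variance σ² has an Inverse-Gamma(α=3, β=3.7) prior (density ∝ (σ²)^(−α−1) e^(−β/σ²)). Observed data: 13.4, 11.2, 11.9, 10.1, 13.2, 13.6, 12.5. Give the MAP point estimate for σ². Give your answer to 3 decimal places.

Sum of squared deviations about the known mean: SS = (13.4−10)² + (11.2−10)² + (11.9−10)² + (10.1−10)² + (13.2−10)² + (13.6−10)² + (12.5−10)² = 46.07.
The Normal likelihood contributes (σ²)^(−n/2) exp(−SS/(2σ²)), so the posterior is Inverse-Gamma(α + n/2, β + SS/2) = Inverse-Gamma(6.5, 26.735).
The mode of Inverse-Gamma(a, b) is b/(a+1) = 26.735/7.5 ≈ 3.565.

σ̂²_MAP = 3.565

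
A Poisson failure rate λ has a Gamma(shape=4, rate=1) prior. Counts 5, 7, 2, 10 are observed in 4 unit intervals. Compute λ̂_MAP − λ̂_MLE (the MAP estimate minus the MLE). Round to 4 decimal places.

MAP − MLE = -0.6000

Σxᵢ = 24. Posterior is Gamma(28, 5); MAP = (28−1)/5 = 27/5 ≈ 5.40000.
MLE = x̄ = 24/4 ≈ 6.00000.
Difference = 27/5 − 24/4 = -3/5 ≈ -0.6000.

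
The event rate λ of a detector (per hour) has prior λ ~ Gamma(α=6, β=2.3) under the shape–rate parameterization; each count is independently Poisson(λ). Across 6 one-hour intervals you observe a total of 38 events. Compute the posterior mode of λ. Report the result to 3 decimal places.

λ̂_MAP = 5.181

Σxᵢ = 38, n = 6.
Posterior ∝ λ^5e^(−2.3λ) · λ^38e^(−6λ) = λ^43e^(−8.3λ), i.e. Gamma(shape=44, rate=8.3).
The mode of a Gamma(a, b) with a ≥ 1 (shape–rate) is (a−1)/b = 43/8.3 ≈ 5.181.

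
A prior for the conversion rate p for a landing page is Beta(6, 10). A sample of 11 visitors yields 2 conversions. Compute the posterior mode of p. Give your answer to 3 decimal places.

p̂_MAP = 0.280

Prior: Beta(6, 10).
Data: 2 successes in 11 trials. The binomial likelihood contributes p^2(1−p)^9, so the posterior is Beta(6+2, 10+9) = Beta(8, 19).
For Beta(a, b) with a, b > 1 the mode is (a−1)/(a+b−2) = 7/25 ≈ 0.280.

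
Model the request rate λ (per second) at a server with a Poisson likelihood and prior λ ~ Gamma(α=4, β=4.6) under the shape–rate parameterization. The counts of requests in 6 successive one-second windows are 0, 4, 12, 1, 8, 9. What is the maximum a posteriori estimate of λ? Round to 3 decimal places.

λ̂_MAP = 3.491

Σxᵢ = 0+4+12+1+8+9 = 34, with n = 6.
Posterior ∝ λ^3e^(−4.6λ) · λ^34e^(−6λ) = λ^37e^(−10.6λ), i.e. Gamma(shape=38, rate=10.6).
The mode of a Gamma(a, b) with a ≥ 1 (shape–rate) is (a−1)/b = 37/10.6 ≈ 3.491.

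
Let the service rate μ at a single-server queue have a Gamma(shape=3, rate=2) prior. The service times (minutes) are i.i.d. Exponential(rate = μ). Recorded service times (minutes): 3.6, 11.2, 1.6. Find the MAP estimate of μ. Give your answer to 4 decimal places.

μ̂_MAP = 0.2717

The Exponential(rate=μ) likelihood is ∝ μ^n e^(−μΣtᵢ). Here n = 3 and Σtᵢ = 3.6 + 11.2 + 1.6 = 16.4.
Posterior ∝ μ^2e^(−2μ) · μ^3e^(−16.4μ) = μ^5e^(−18.4μ), i.e. Gamma(6, 18.4).
Mode = (a−1)/b = 5/18.4 ≈ 0.2717.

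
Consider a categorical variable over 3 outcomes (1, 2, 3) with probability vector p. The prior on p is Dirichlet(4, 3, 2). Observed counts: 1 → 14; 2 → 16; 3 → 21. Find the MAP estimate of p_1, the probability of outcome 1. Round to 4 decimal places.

The posterior is Dirichlet(αᵢ + nᵢ) = Dirichlet(18, 19, 23).
For a Dirichlet(a₁,…,a_K) with all aᵢ > 1, the mode has j-th component (aⱼ − 1)/(Σaᵢ − K).
Here Σaᵢ = 60 and K = 3, so p_1 = (18 − 1)/(60 − 3) = 17/57 ≈ 0.2982.

MAP estimate: 0.2982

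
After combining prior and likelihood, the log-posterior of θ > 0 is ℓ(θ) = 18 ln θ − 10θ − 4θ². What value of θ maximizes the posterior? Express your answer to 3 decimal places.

θ̂_MAP = 1.000

ℓ'(θ) = 18/θ − 10 − 8θ. Setting this to zero and multiplying by θ: 8θ² + 10θ − 18 = 0.
θ = (−10 + √(10² + 4·8·18)) / (2·8) = (−10 + √676) / 16 = (−10 + 26)/16 = 1.
ℓ''(θ) = −18/θ² − 8 < 0, confirming a maximum.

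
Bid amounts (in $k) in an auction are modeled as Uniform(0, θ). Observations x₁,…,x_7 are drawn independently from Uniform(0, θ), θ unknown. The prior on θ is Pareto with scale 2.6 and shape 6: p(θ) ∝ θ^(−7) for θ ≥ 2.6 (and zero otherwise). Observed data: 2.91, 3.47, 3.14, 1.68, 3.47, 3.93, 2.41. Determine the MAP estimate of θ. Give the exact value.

The Uniform(0, θ) likelihood is θ^(−n) for θ ≥ max(xᵢ), zero otherwise. Here max(xᵢ) = 3.93.
Posterior ∝ θ^(−7) · θ^(−7) = θ^(−14) on θ ≥ max(2.6, 3.93) = 3.93.
This density is strictly decreasing in θ, so the posterior mode lies at the lower boundary of the support.

θ̂_MAP = 3.93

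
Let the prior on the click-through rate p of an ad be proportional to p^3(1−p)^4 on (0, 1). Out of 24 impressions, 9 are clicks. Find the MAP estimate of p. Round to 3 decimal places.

p̂_MAP = 0.387

The prior density ∝ p^3(1−p)^4 is the kernel of Beta(4, 5).
Data: 9 successes in 24 trials. The binomial likelihood contributes p^9(1−p)^15, so the posterior is Beta(4+9, 5+15) = Beta(13, 20).
For Beta(a, b) with a, b > 1 the mode is (a−1)/(a+b−2) = 12/31 ≈ 0.387.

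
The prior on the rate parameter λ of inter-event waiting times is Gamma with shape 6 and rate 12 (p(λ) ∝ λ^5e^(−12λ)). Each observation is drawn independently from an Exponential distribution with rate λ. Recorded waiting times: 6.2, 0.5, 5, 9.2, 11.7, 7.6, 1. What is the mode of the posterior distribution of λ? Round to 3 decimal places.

λ̂_MAP = 0.226

The Exponential(rate=λ) likelihood is ∝ λ^n e^(−λΣtᵢ). Here n = 7 and Σtᵢ = 6.2 + 0.5 + 5 + 9.2 + 11.7 + 7.6 + 1 = 41.2.
Posterior ∝ λ^5e^(−12λ) · λ^7e^(−41.2λ) = λ^12e^(−53.2λ), i.e. Gamma(13, 53.2).
Mode = (a−1)/b = 12/53.2 ≈ 0.226.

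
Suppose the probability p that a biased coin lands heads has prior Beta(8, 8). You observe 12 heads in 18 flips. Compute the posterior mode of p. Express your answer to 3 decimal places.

Prior: Beta(8, 8).
Data: 12 successes in 18 trials. The binomial likelihood contributes p^12(1−p)^6, so the posterior is Beta(8+12, 8+6) = Beta(20, 14).
For Beta(a, b) with a, b > 1 the mode is (a−1)/(a+b−2) = 19/32 ≈ 0.594.

p̂_MAP = 0.594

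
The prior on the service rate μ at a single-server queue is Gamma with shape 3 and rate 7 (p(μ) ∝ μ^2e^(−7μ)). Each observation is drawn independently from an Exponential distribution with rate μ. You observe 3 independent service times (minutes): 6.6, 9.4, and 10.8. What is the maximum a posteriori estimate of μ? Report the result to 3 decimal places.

The Exponential(rate=μ) likelihood is ∝ μ^n e^(−μΣtᵢ). Here n = 3 and Σtᵢ = 6.6 + 9.4 + 10.8 = 26.8.
Posterior ∝ μ^2e^(−7μ) · μ^3e^(−26.8μ) = μ^5e^(−33.8μ), i.e. Gamma(6, 33.8).
Mode = (a−1)/b = 5/33.8 ≈ 0.148.

μ̂_MAP = 0.148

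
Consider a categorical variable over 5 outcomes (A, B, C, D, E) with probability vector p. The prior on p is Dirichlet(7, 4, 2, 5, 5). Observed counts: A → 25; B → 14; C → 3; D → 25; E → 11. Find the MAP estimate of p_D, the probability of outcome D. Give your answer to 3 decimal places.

MAP estimate of p_D = 0.302

The posterior is Dirichlet(αᵢ + nᵢ) = Dirichlet(32, 18, 5, 30, 16).
For a Dirichlet(a₁,…,a_K) with all aᵢ > 1, the mode has j-th component (aⱼ − 1)/(Σaᵢ − K).
Here Σaᵢ = 101 and K = 5, so p_D = (30 − 1)/(101 − 5) = 29/96 ≈ 0.302.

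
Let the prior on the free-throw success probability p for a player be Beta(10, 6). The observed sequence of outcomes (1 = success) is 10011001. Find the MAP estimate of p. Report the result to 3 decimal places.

p̂_MAP = 0.591

Prior: Beta(10, 6).
Data: 4 successes in 8 trials (from the sequence). The binomial likelihood contributes p^4(1−p)^4, so the posterior is Beta(10+4, 6+4) = Beta(14, 10).
For Beta(a, b) with a, b > 1 the mode is (a−1)/(a+b−2) = 13/22 ≈ 0.591.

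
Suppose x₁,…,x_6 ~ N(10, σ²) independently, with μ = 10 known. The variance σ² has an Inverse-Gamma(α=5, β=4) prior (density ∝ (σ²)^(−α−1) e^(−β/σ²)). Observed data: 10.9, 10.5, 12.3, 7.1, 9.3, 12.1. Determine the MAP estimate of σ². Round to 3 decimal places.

Sum of squared deviations about the known mean: SS = (10.9−10)² + (10.5−10)² + (12.3−10)² + (7.1−10)² + (9.3−10)² + (12.1−10)² = 19.66.
The Normal likelihood contributes (σ²)^(−n/2) exp(−SS/(2σ²)), so the posterior is Inverse-Gamma(α + n/2, β + SS/2) = Inverse-Gamma(8, 13.83).
The mode of Inverse-Gamma(a, b) is b/(a+1) = 13.83/9 ≈ 1.537.

σ̂²_MAP = 1.537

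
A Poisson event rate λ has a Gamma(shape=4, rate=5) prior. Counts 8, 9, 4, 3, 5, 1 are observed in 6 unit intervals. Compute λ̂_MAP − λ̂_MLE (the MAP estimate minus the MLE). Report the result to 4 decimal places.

Σxᵢ = 30. Posterior is Gamma(34, 11); MAP = (34−1)/11 = 33/11 ≈ 3.00000.
MLE = x̄ = 30/6 ≈ 5.00000.
Difference = 33/11 − 30/6 = -2 ≈ -2.0000.

MAP − MLE = -2.0000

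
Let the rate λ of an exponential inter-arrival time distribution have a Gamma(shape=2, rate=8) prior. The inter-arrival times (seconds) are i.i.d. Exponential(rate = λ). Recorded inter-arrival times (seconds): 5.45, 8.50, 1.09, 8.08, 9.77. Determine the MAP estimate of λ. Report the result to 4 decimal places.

λ̂_MAP = 0.1467

The Exponential(rate=λ) likelihood is ∝ λ^n e^(−λΣtᵢ). Here n = 5 and Σtᵢ = 5.45 + 8.50 + 1.09 + 8.08 + 9.77 = 32.89.
Posterior ∝ λe^(−8λ) · λ^5e^(−32.89λ) = λ^6e^(−40.89λ), i.e. Gamma(7, 40.89).
Mode = (a−1)/b = 6/40.89 ≈ 0.1467.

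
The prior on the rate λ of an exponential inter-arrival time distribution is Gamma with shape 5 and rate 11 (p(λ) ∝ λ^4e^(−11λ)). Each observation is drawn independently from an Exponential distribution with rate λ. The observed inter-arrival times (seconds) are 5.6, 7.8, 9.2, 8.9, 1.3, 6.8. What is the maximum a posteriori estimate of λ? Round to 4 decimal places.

λ̂_MAP = 0.1976

The Exponential(rate=λ) likelihood is ∝ λ^n e^(−λΣtᵢ). Here n = 6 and Σtᵢ = 5.6 + 7.8 + 9.2 + 8.9 + 1.3 + 6.8 = 39.6.
Posterior ∝ λ^4e^(−11λ) · λ^6e^(−39.6λ) = λ^10e^(−50.6λ), i.e. Gamma(11, 50.6).
Mode = (a−1)/b = 10/50.6 ≈ 0.1976.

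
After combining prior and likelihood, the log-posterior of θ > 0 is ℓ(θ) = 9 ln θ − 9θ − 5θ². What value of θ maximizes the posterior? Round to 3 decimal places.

ℓ'(θ) = 9/θ − 9 − 10θ. Setting this to zero and multiplying by θ: 10θ² + 9θ − 9 = 0.
θ = (−9 + √(9² + 4·10·9)) / (2·10) = (−9 + √441) / 20 = (−9 + 21)/20 = 3/5.
ℓ''(θ) = −9/θ² − 10 < 0, confirming a maximum.

θ̂_MAP = 0.600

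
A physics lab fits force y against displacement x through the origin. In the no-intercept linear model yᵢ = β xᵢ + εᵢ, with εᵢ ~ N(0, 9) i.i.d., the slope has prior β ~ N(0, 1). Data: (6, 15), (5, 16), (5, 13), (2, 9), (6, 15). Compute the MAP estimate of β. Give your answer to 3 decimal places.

log p(β | y) = −Σ(yᵢ − βxᵢ)²/(2·9) − β²/(2·1) + const.
Setting the derivative to zero: Σxᵢ(yᵢ − βxᵢ)/9 − β/1 = 0, so β = Σxᵢyᵢ / (Σxᵢ² + σ²/τ²).
Σxᵢyᵢ = 6·15 + 5·16 + 5·13 + 2·9 + 6·15 = 343; Σxᵢ² = 126; σ²/τ² = 9.
β̂_MAP = 343 / (126 + 9) = 343/135 ≈ 2.541.

β̂_MAP = 2.541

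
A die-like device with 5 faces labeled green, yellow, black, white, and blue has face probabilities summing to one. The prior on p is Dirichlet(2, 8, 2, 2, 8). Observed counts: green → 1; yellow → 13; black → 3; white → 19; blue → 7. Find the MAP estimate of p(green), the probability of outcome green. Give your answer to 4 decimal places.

MAP estimate of p(green) = 0.0333

The posterior is Dirichlet(αᵢ + nᵢ) = Dirichlet(3, 21, 5, 21, 15).
For a Dirichlet(a₁,…,a_K) with all aᵢ > 1, the mode has j-th component (aⱼ − 1)/(Σaᵢ − K).
Here Σaᵢ = 65 and K = 5, so p(green) = (3 − 1)/(65 − 5) = 2/60 ≈ 0.0333.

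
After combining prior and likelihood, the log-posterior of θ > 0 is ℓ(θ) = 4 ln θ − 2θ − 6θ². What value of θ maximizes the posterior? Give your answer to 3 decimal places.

θ̂_MAP = 0.500

ℓ'(θ) = 4/θ − 2 − 12θ. Setting this to zero and multiplying by θ: 12θ² + 2θ − 4 = 0.
θ = (−2 + √(2² + 4·12·4)) / (2·12) = (−2 + √196) / 24 = (−2 + 14)/24 = 1/2.
ℓ''(θ) = −4/θ² − 12 < 0, confirming a maximum.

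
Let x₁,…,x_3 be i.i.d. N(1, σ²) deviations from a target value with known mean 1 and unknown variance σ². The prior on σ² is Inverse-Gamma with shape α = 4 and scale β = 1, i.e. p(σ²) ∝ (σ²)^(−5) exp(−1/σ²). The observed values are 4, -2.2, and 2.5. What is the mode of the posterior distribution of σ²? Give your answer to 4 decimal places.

σ̂²_MAP = 1.8069

Sum of squared deviations about the known mean: SS = (4−1)² + (-2.2−1)² + (2.5−1)² = 21.49.
The Normal likelihood contributes (σ²)^(−n/2) exp(−SS/(2σ²)), so the posterior is Inverse-Gamma(α + n/2, β + SS/2) = Inverse-Gamma(5.5, 11.745).
The mode of Inverse-Gamma(a, b) is b/(a+1) = 11.745/6.5 ≈ 1.8069.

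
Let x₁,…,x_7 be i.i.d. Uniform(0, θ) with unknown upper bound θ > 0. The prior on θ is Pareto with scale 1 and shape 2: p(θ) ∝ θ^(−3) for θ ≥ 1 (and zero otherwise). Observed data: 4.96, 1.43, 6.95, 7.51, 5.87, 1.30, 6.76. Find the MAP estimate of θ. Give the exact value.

θ̂_MAP = 7.51

The Uniform(0, θ) likelihood is θ^(−n) for θ ≥ max(xᵢ), zero otherwise. Here max(xᵢ) = 7.51.
Posterior ∝ θ^(−3) · θ^(−7) = θ^(−10) on θ ≥ max(1, 7.51) = 7.51.
This density is strictly decreasing in θ, so the posterior mode lies at the lower boundary of the support.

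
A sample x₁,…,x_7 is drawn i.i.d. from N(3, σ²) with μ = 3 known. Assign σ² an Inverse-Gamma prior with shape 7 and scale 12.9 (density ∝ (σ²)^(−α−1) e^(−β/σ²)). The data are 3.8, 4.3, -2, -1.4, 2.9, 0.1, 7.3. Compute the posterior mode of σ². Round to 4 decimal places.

Sum of squared deviations about the known mean: SS = (3.8−3)² + (4.3−3)² + (-2−3)² + (-1.4−3)² + (2.9−3)² + (0.1−3)² + (7.3−3)² = 73.6.
The Normal likelihood contributes (σ²)^(−n/2) exp(−SS/(2σ²)), so the posterior is Inverse-Gamma(α + n/2, β + SS/2) = Inverse-Gamma(10.5, 49.7).
The mode of Inverse-Gamma(a, b) is b/(a+1) = 49.7/11.5 ≈ 4.3217.

σ̂²_MAP = 4.3217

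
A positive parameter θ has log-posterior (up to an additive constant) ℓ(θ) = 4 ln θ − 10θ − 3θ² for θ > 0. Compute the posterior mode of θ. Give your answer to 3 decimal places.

ℓ'(θ) = 4/θ − 10 − 6θ. Setting this to zero and multiplying by θ: 6θ² + 10θ − 4 = 0.
θ = (−10 + √(10² + 4·6·4)) / (2·6) = (−10 + √196) / 12 = (−10 + 14)/12 = 1/3.
ℓ''(θ) = −4/θ² − 6 < 0, confirming a maximum.

θ̂_MAP = 0.333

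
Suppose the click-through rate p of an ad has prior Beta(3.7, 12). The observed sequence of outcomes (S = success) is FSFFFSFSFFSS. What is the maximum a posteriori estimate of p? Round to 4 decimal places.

p̂_MAP = 0.2996

Prior: Beta(3.7, 12).
Data: 5 successes in 12 trials (from the sequence). The binomial likelihood contributes p^5(1−p)^7, so the posterior is Beta(3.7+5, 12+7) = Beta(8.7, 19).
For Beta(a, b) with a, b > 1 the mode is (a−1)/(a+b−2) = 7.7/25.7 ≈ 0.2996.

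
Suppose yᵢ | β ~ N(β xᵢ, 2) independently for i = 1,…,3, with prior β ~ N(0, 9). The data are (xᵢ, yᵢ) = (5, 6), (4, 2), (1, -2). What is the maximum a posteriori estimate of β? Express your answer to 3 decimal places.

log p(β | y) = −Σ(yᵢ − βxᵢ)²/(2·2) − β²/(2·9) + const.
Setting the derivative to zero: Σxᵢ(yᵢ − βxᵢ)/2 − β/9 = 0, so β = Σxᵢyᵢ / (Σxᵢ² + σ²/τ²).
Σxᵢyᵢ = 5·6 + 4·2 + 1·(-2) = 36; Σxᵢ² = 42; σ²/τ² = 2/9.
β̂_MAP = 36 / (42 + 2/9) = 36/(380/9) = 81/95 ≈ 0.853.

β̂_MAP = 0.853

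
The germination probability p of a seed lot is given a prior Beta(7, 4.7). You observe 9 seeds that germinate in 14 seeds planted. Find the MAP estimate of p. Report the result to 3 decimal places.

p̂_MAP = 0.633

Prior: Beta(7, 4.7).
Data: 9 successes in 14 trials. The binomial likelihood contributes p^9(1−p)^5, so the posterior is Beta(7+9, 4.7+5) = Beta(16, 9.7).
For Beta(a, b) with a, b > 1 the mode is (a−1)/(a+b−2) = 15/23.7 ≈ 0.633.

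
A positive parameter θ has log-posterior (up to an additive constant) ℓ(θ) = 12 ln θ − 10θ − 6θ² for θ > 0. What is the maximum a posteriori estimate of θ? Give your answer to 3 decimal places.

ℓ'(θ) = 12/θ − 10 − 12θ. Setting this to zero and multiplying by θ: 12θ² + 10θ − 12 = 0.
θ = (−10 + √(10² + 4·12·12)) / (2·12) = (−10 + √676) / 24 = (−10 + 26)/24 = 2/3.
ℓ''(θ) = −12/θ² − 12 < 0, confirming a maximum.

θ̂_MAP = 0.667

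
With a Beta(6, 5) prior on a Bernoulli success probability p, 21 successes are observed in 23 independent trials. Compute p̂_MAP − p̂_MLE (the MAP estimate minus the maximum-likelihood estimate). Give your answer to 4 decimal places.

Posterior is Beta(27, 7); MAP = (27−1)/(34−2) = 26/32 ≈ 0.81250.
MLE ignores the prior: p̂_MLE = k/n = 21/23 ≈ 0.91304.
Difference = 26/32 − 21/23 = -37/368 ≈ -0.1005.

MAP − MLE = -0.1005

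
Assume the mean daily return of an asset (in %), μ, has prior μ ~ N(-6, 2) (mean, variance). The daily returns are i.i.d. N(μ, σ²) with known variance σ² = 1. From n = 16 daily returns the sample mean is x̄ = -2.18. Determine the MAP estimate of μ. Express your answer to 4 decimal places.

n = 16, x̄ = -2.18.
For a Normal prior and Normal likelihood with known variance, the posterior is Normal; its mode equals its mean, the precision-weighted average.
Prior precision 1/σ₀² = 1/2 = 0.5; data precision n/σ² = 16/1 = 16.
μ̂ = (0.5·(-6) + 16·(-2.18)) / (0.5 + 16) = (-37.88)/16.5 = -1894/825 ≈ -2.2958.

μ̂_MAP = -2.2958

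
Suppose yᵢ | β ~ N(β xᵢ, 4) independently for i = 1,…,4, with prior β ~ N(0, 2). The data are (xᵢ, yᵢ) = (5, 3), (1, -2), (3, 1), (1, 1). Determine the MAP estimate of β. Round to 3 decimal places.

β̂_MAP = 0.447

log p(β | y) = −Σ(yᵢ − βxᵢ)²/(2·4) − β²/(2·2) + const.
Setting the derivative to zero: Σxᵢ(yᵢ − βxᵢ)/4 − β/2 = 0, so β = Σxᵢyᵢ / (Σxᵢ² + σ²/τ²).
Σxᵢyᵢ = 5·3 + 1·(-2) + 3·1 + 1·1 = 17; Σxᵢ² = 36; σ²/τ² = 2.
β̂_MAP = 17 / (36 + 2) = 17/38 ≈ 0.447.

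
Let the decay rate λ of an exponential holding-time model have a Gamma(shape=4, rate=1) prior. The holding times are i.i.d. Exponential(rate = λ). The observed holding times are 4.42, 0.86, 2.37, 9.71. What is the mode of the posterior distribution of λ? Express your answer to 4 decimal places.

λ̂_MAP = 0.3813

The Exponential(rate=λ) likelihood is ∝ λ^n e^(−λΣtᵢ). Here n = 4 and Σtᵢ = 4.42 + 0.86 + 2.37 + 9.71 = 17.36.
Posterior ∝ λ^3e^(−1λ) · λ^4e^(−17.36λ) = λ^7e^(−18.36λ), i.e. Gamma(8, 18.36).
Mode = (a−1)/b = 7/18.36 ≈ 0.3813.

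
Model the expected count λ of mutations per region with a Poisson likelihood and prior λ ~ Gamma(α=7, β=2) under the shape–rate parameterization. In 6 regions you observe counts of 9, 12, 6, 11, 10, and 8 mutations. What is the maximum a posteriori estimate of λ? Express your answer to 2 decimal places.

Σxᵢ = 9+12+6+11+10+8 = 56, with n = 6.
Posterior ∝ λ^6e^(−2λ) · λ^56e^(−6λ) = λ^62e^(−8λ), i.e. Gamma(shape=63, rate=8).
The mode of a Gamma(a, b) with a ≥ 1 (shape–rate) is (a−1)/b = 62/8 ≈ 7.75.

λ̂_MAP = 7.75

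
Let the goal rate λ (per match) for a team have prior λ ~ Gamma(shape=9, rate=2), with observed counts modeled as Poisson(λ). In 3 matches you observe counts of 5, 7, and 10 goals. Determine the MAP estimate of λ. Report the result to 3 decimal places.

Σxᵢ = 5+7+10 = 22, with n = 3.
Posterior ∝ λ^8e^(−2λ) · λ^22e^(−3λ) = λ^30e^(−5λ), i.e. Gamma(shape=31, rate=5).
The mode of a Gamma(a, b) with a ≥ 1 (shape–rate) is (a−1)/b = 30/5 ≈ 6.000.

λ̂_MAP = 6.000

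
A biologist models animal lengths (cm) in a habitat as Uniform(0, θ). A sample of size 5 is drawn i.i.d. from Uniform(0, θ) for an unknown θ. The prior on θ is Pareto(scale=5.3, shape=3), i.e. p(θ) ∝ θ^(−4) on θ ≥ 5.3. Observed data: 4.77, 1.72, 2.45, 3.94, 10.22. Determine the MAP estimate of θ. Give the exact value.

θ̂_MAP = 10.22

The Uniform(0, θ) likelihood is θ^(−n) for θ ≥ max(xᵢ), zero otherwise. Here max(xᵢ) = 10.22.
Posterior ∝ θ^(−4) · θ^(−5) = θ^(−9) on θ ≥ max(5.3, 10.22) = 10.22.
This density is strictly decreasing in θ, so the posterior mode lies at the lower boundary of the support.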